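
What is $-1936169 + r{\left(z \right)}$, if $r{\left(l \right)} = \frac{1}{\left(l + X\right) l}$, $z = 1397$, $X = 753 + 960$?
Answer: $- \frac{8412015369229}{4344670} \approx -1.9362 \cdot 10^{6}$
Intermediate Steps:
$X = 1713$
$r{\left(l \right)} = \frac{1}{l \left(1713 + l\right)}$ ($r{\left(l \right)} = \frac{1}{\left(l + 1713\right) l} = \frac{1}{\left(1713 + l\right) l} = \frac{1}{l \left(1713 + l\right)}$)
$-1936169 + r{\left(z \right)} = -1936169 + \frac{1}{1397 \left(1713 + 1397\right)} = -1936169 + \frac{1}{1397 \cdot 3110} = -1936169 + \frac{1}{1397} \cdot \frac{1}{3110} = -1936169 + \frac{1}{4344670} = - \frac{8412015369229}{4344670}$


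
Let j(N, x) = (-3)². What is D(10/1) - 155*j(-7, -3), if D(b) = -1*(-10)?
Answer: -1385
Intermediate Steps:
D(b) = 10
j(N, x) = 9
D(10/1) - 155*j(-7, -3) = 10 - 155*9 = 10 - 1395 = -1385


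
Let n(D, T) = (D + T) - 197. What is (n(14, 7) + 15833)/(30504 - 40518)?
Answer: -5219/3338 ≈ -1.5635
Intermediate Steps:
n(D, T) = -197 + D + T
(n(14, 7) + 15833)/(30504 - 40518) = ((-197 + 14 + 7) + 15833)/(30504 - 40518) = (-176 + 15833)/(-10014) = 15657*(-1/10014) = -5219/3338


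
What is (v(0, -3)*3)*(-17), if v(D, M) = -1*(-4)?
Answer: -204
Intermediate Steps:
v(D, M) = 4
(v(0, -3)*3)*(-17) = (4*3)*(-17) = 12*(-17) = -204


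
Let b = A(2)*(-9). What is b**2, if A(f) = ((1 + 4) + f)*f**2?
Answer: 63504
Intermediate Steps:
A(f) = f**2*(5 + f) (A(f) = (5 + f)*f**2 = f**2*(5 + f))
b = -252 (b = (2**2*(5 + 2))*(-9) = (4*7)*(-9) = 28*(-9) = -252)
b**2 = (-252)**2 = 63504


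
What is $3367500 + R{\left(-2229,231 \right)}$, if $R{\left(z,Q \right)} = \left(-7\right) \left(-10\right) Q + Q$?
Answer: $3383901$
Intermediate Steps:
$R{\left(z,Q \right)} = 71 Q$ ($R{\left(z,Q \right)} = 70 Q + Q = 71 Q$)
$3367500 + R{\left(-2229,231 \right)} = 3367500 + 71 \cdot 231 = 3367500 + 16401 = 3383901$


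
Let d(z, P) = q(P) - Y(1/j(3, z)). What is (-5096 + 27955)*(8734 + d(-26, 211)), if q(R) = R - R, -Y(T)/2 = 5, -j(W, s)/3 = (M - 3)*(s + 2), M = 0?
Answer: 199879096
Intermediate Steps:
j(W, s) = 18 + 9*s (j(W, s) = -3*(0 - 3)*(s + 2) = -(-9)*(2 + s) = -3*(-6 - 3*s) = 18 + 9*s)
Y(T) = -10 (Y(T) = -2*5 = -10)
q(R) = 0
d(z, P) = 10 (d(z, P) = 0 - 1*(-10) = 0 + 10 = 10)
(-5096 + 27955)*(8734 + d(-26, 211)) = (-5096 + 27955)*(8734 + 10) = 22859*8744 = 199879096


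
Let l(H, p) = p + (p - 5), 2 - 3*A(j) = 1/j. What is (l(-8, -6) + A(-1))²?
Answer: 256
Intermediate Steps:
A(j) = ⅔ - 1/(3*j)
l(H, p) = -5 + 2*p (l(H, p) = p + (-5 + p) = -5 + 2*p)
(l(-8, -6) + A(-1))² = ((-5 + 2*(-6)) + (⅓)*(-1 + 2*(-1))/(-1))² = ((-5 - 12) + (⅓)*(-1)*(-1 - 2))² = (-17 + (⅓)*(-1)*(-3))² = (-17 + 1)² = (-16)² = 256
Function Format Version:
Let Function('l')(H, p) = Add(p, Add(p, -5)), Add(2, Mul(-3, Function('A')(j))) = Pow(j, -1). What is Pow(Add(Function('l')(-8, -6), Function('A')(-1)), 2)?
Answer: 256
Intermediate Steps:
Function('A')(j) = Add(Rational(2, 3), Mul(Rational(-1, 3), Pow(j, -1)))
Function('l')(H, p) = Add(-5, Mul(2, p)) (Function('l')(H, p) = Add(p, Add(-5, p)) = Add(-5, Mul(2, p)))
Pow(Add(Function('l')(-8, -6), Function('A')(-1)), 2) = Pow(Add(Add(-5, Mul(2, -6)), Mul(Rational(1, 3), Pow(-1, -1), Add(-1, Mul(2, -1)))), 2) = Pow(Add(Add(-5, -12), Mul(Rational(1, 3), -1, Add(-1, -2))), 2) = Pow(Add(-17, Mul(Rational(1, 3), -1, -3)), 2) = Pow(Add(-17, 1), 2) = Pow(-16, 2) = 256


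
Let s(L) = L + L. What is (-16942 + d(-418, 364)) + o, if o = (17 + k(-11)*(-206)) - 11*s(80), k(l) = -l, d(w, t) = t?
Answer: -20587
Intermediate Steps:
s(L) = 2*L
o = -4009 (o = (17 - 1*(-11)*(-206)) - 22*80 = (17 + 11*(-206)) - 11*160 = (17 - 2266) - 1760 = -2249 - 1760 = -4009)
(-16942 + d(-418, 364)) + o = (-16942 + 364) - 4009 = -16578 - 4009 = -20587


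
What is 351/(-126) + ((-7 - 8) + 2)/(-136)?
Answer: -2561/952 ≈ -2.6901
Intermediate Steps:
351/(-126) + ((-7 - 8) + 2)/(-136) = 351*(-1/126) + (-15 + 2)*(-1/136) = -39/14 - 13*(-1/136) = -39/14 + 13/136 = -2561/952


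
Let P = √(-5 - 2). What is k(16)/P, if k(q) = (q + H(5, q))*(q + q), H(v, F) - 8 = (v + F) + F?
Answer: -1952*I*√7/7 ≈ -737.79*I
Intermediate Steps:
H(v, F) = 8 + v + 2*F (H(v, F) = 8 + ((v + F) + F) = 8 + ((F + v) + F) = 8 + (v + 2*F) = 8 + v + 2*F)
P = I*√7 (P = √(-7) = I*√7 ≈ 2.6458*I)
k(q) = 2*q*(13 + 3*q) (k(q) = (q + (8 + 5 + 2*q))*(q + q) = (q + (13 + 2*q))*(2*q) = (13 + 3*q)*(2*q) = 2*q*(13 + 3*q))
k(16)/P = (2*16*(13 + 3*16))/((I*√7)) = (-I*√7/7)*(2*16*(13 + 48)) = (-I*√7/7)*(2*16*61) = -I*√7/7*1952 = -1952*I*√7/7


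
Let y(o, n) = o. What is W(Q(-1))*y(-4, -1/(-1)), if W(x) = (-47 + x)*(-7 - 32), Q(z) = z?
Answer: -7488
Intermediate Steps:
W(x) = 1833 - 39*x (W(x) = (-47 + x)*(-39) = 1833 - 39*x)
W(Q(-1))*y(-4, -1/(-1)) = (1833 - 39*(-1))*(-4) = (1833 + 39)*(-4) = 1872*(-4) = -7488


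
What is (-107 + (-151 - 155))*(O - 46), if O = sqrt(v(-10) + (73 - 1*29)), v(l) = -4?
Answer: 18998 - 826*sqrt(10) ≈ 16386.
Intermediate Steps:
O = 2*sqrt(10) (O = sqrt(-4 + (73 - 1*29)) = sqrt(-4 + (73 - 29)) = sqrt(-4 + 44) = sqrt(40) = 2*sqrt(10) ≈ 6.3246)
(-107 + (-151 - 155))*(O - 46) = (-107 + (-151 - 155))*(2*sqrt(10) - 46) = (-107 - 306)*(-46 + 2*sqrt(10)) = -413*(-46 + 2*sqrt(10)) = 18998 - 826*sqrt(10)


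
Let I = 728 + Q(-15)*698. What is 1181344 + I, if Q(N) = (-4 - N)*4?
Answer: 1212784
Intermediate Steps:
Q(N) = -16 - 4*N
I = 31440 (I = 728 + (-16 - 4*(-15))*698 = 728 + (-16 + 60)*698 = 728 + 44*698 = 728 + 30712 = 31440)
1181344 + I = 1181344 + 31440 = 1212784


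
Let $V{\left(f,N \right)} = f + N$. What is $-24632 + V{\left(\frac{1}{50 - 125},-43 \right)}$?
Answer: $- \frac{1850626}{75} \approx -24675.0$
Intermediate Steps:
$V{\left(f,N \right)} = N + f$
$-24632 + V{\left(\frac{1}{50 - 125},-43 \right)} = -24632 - \left(43 - \frac{1}{50 - 125}\right) = -24632 - \left(43 - \frac{1}{-75}\right) = -24632 - \frac{3226}{75} = - \frac{1850626}{75}$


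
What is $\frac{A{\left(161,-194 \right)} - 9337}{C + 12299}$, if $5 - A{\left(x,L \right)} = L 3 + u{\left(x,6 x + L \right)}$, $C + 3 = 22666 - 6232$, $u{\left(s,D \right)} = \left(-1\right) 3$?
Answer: $- \frac{8747}{28730} \approx -0.30446$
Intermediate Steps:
$u{\left(s,D \right)} = -3$
$C = 16431$ ($C = -3 + \left(22666 - 6232\right) = -3 + 16434 = 16431$)
$A{\left(x,L \right)} = 8 - 3 L$ ($A{\left(x,L \right)} = 5 - \left(L 3 - 3\right) = 5 - \left(3 L - 3\right) = 5 - \left(-3 + 3 L\right) = 8 - 3 L$)
$\frac{A{\left(161,-194 \right)} - 9337}{C + 12299} = \frac{\left(8 - -582\right) - 9337}{16431 + 12299} = \frac{\left(8 + 582\right) - 9337}{28730} = \left(590 - 9337\right) \frac{1}{28730} = \left(-8747\right) \frac{1}{28730} = - \frac{8747}{28730}$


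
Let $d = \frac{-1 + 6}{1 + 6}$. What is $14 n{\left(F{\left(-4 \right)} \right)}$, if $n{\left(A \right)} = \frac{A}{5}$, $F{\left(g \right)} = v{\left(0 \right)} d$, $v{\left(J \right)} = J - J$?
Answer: $0$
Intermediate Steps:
$v{\left(J \right)} = 0$
$d = \frac{5}{7} \approx 0.71429$
$F{\left(g \right)} = 0$ ($F{\left(g \right)} = 0 \cdot \frac{5}{7} = 0$)
$n{\left(A \right)} = \frac{A}{5}$ ($n{\left(A \right)} = A \frac{1}{5} = \frac{A}{5}$)
$14 n{\left(F{\left(-4 \right)} \right)} = 14 \cdot \frac{1}{5} \cdot 0 = 14 \cdot 0 = 0$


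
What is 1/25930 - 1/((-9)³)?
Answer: 26659/18902970 ≈ 0.0014103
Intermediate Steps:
1/25930 - 1/((-9)³) = 1/25930 - 1/(-729) = 1/25930 - 1*(-1/729) = 1/25930 + 1/729 = 26659/18902970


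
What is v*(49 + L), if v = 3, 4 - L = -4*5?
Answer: 219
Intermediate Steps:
L = 24 (L = 4 - (-4)*5 = 4 - 1*(-20) = 4 + 20 = 24)
v*(49 + L) = 3*(49 + 24) = 3*73 = 219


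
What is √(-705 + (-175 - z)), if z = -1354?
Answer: √474 ≈ 21.772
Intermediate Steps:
√(-705 + (-175 - z)) = √(-705 + (-175 - 1*(-1354))) = √(-705 + (-175 + 1354)) = √(-705 + 1179) = √474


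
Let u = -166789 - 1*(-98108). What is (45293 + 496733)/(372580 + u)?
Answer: 542026/303899 ≈ 1.7836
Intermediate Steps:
u = -68681 (u = -166789 + 98108 = -68681)
(45293 + 496733)/(372580 + u) = (45293 + 496733)/(372580 - 68681) = 542026/303899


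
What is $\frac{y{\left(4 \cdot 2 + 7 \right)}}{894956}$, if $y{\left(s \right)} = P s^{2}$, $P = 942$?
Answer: $\frac{105975}{447478} \approx 0.23683$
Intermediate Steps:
$y{\left(s \right)} = 942 s^{2}$
$\frac{y{\left(4 \cdot 2 + 7 \right)}}{894956} = \frac{942 \left(4 \cdot 2 + 7\right)^{2}}{894956} = 942 \left(8 + 7\right)^{2} \cdot \frac{1}{894956} = 942 \cdot 15^{2} \cdot \frac{1}{894956} = 942 \cdot 225 \cdot \frac{1}{894956} = 211950 \cdot \frac{1}{894956} = \frac{105975}{447478}$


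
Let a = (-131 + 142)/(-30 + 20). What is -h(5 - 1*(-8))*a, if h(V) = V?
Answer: 143/10 ≈ 14.300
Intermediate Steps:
a = -11/10 (a = 11/(-10) = 11*(-⅒) = -11/10 ≈ -1.1000)
-h(5 - 1*(-8))*a = -(5 - 1*(-8))*(-11)/10 = -(5 + 8)*(-11)/10 = -13*(-11)/10 = -1*(-143/10) = 143/10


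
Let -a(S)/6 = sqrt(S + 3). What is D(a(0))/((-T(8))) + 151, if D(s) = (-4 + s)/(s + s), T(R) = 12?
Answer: 3623/24 - sqrt(3)/108 ≈ 150.94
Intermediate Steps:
a(S) = -6*sqrt(3 + S) (a(S) = -6*sqrt(S + 3) = -6*sqrt(3 + S))
D(s) = (-4 + s)/(2*s) (D(s) = (-4 + s)/((2*s)) = (-4 + s)*(1/(2*s)) = (-4 + s)/(2*s))
D(a(0))/((-T(8))) + 151 = ((-4 - 6*sqrt(3 + 0))/(2*((-6*sqrt(3 + 0)))))/((-1*12)) + 151 = ((-4 - 6*sqrt(3))/(2*((-6*sqrt(3)))))/(-12) + 151 = -(-sqrt(3)/18)*(-4 - 6*sqrt(3))/24 + 151 = -(-1)*sqrt(3)*(-4 - 6*sqrt(3))/432 + 151 = sqrt(3)*(-4 - 6*sqrt(3))/432 + 151 = 151 + sqrt(3)*(-4 - 6*sqrt(3))/432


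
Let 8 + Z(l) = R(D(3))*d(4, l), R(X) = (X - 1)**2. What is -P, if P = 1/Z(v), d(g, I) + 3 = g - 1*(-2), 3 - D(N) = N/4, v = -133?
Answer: 16/53 ≈ 0.30189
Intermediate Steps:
D(N) = 3 - N/4
R(X) = (-1 + X)**2
d(g, I) = -1 + g (d(g, I) = -3 + (g - 1*(-2)) = -3 + (g + 2) = -3 + (2 + g) = -1 + g)
Z(l) = -53/16 (Z(l) = -8 + (-1 + (3 - 1/4*3))**2*(-1 + 4) = -8 + (-1 + (3 - 3/4))**2*3 = -8 + (-1 + 9/4)**2*3 = -8 + (5/4)**2*3 = -8 + (25/16)*3 = -8 + 75/16 = -53/16)
P = -16/53 (P = 1/(-53/16) = -16/53 ≈ -0.30189)
-P = -1*(-16/53) = 16/53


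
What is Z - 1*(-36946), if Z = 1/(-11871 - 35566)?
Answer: 1752607401/47437 ≈ 36946.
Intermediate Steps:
Z = -1/47437 (Z = 1/(-47437) = -1/47437 ≈ -2.1081e-5)
Z - 1*(-36946) = -1/47437 - 1*(-36946) = -1/47437 + 36946 = 1752607401/47437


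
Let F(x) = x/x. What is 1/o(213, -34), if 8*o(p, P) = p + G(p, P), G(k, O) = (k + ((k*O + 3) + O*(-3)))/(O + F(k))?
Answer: 88/4651 ≈ 0.018921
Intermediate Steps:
F(x) = 1
G(k, O) = (3 + k - 3*O + O*k)/(1 + O) (G(k, O) = (k + ((k*O + 3) + O*(-3)))/(O + 1) = (k + ((O*k + 3) - 3*O))/(1 + O) = (k + ((3 + O*k) - 3*O))/(1 + O) = (k + (3 - 3*O + O*k))/(1 + O) = (3 + k - 3*O + O*k)/(1 + O))
o(p, P) = p/8 + (3 + p - 3*P + P*p)/(8*(1 + P)) (o(p, P) = (p + (3 + p - 3*P + P*p)/(1 + P))/8 = p/8 + (3 + p - 3*P + P*p)/(8*(1 + P)))
1/o(213, -34) = 1/((3 - 3*(-34) + 2*213 + 2*(-34)*213)/(8*(1 - 34))) = 1/((⅛)*(3 + 102 + 426 - 14484)/(-33)) = 1/((⅛)*(-1/33)*(-13953)) = 1/(4651/88) = 88/4651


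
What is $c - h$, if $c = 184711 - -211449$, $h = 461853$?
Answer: $-65693$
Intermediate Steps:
$c = 396160$ ($c = 184711 + 211449 = 396160$)
$c - h = 396160 - 461853 = -65693$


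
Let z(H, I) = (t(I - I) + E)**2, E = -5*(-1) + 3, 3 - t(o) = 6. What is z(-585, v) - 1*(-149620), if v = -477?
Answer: 149645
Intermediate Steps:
t(o) = -3 (t(o) = 3 - 1*6 = 3 - 6 = -3)
E = 8 (E = 5 + 3 = 8)
z(H, I) = 25 (z(H, I) = (-3 + 8)**2 = 5**2 = 25)
z(-585, v) - 1*(-149620) = 25 - 1*(-149620) = 25 + 149620 = 149645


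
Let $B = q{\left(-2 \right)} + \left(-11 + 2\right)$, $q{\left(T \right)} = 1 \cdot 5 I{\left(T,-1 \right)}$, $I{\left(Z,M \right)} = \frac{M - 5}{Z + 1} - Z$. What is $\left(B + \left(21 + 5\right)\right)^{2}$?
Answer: $3249$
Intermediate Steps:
$I{\left(Z,M \right)} = - Z + \frac{-5 + M}{1 + Z}$ ($I{\left(Z,M \right)} = \frac{-5 + M}{1 + Z} - Z = - Z + \frac{-5 + M}{1 + Z}$)
$q{\left(T \right)} = \frac{5 \left(-6 - T - T^{2}\right)}{1 + T}$ ($q{\left(T \right)} = 1 \cdot 5 \frac{-5 - 1 - T - T^{2}}{1 + T} = 5 \frac{-6 - T - T^{2}}{1 + T} = \frac{5 \left(-6 - T - T^{2}\right)}{1 + T}$)
$B = 31$ ($B = \frac{5 \left(-6 - -2 - \left(-2\right)^{2}\right)}{1 - 2} + \left(-11 + 2\right) = \frac{5 \left(-6 + 2 - 4\right)}{-1} - 9 = 5 \left(-1\right) \left(-6 + 2 - 4\right) - 9 = 5 \left(-1\right) \left(-8\right) - 9 = 40 - 9 = 31$)
$\left(B + \left(21 + 5\right)\right)^{2} = \left(31 + \left(21 + 5\right)\right)^{2} = \left(31 + 26\right)^{2} = 57^{2} = 3249$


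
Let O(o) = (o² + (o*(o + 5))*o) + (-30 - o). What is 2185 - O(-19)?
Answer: 6889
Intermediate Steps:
O(o) = -30 + o² - o + o²*(5 + o) (O(o) = (o² + (o*(5 + o))*o) + (-30 - o) = (o² + o²*(5 + o)) + (-30 - o) = -30 + o² - o + o²*(5 + o))
2185 - O(-19) = 2185 - (-30 + (-19)³ - 1*(-19) + 6*(-19)²) = 2185 - (-30 - 6859 + 19 + 6*361) = 2185 - (-30 - 6859 + 19 + 2166) = 2185 - 1*(-4704) = 2185 + 4704 = 6889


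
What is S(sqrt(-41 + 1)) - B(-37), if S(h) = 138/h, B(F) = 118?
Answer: -118 - 69*I*sqrt(10)/10 ≈ -118.0 - 21.82*I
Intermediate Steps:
S(sqrt(-41 + 1)) - B(-37) = 138/(sqrt(-41 + 1)) - 1*118 = 138/(sqrt(-40)) - 118 = 138/((2*I*sqrt(10))) - 118 = 138*(-I*sqrt(10)/20) - 118 = -69*I*sqrt(10)/10 - 118 = -118 - 69*I*sqrt(10)/10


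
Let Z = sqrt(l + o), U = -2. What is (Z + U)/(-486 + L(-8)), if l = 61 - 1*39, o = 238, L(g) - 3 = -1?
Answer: 1/242 - sqrt(65)/242 ≈ -0.029183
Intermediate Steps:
L(g) = 2 (L(g) = 3 - 1 = 2)
l = 22 (l = 61 - 39 = 22)
Z = 2*sqrt(65) (Z = sqrt(22 + 238) = sqrt(260) = 2*sqrt(65) ≈ 16.125)
(Z + U)/(-486 + L(-8)) = (2*sqrt(65) - 2)/(-486 + 2) = (-2 + 2*sqrt(65))/(-484) = (-2 + 2*sqrt(65))*(-1/484) = 1/242 - sqrt(65)/242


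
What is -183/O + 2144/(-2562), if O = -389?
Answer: -182585/498309 ≈ -0.36641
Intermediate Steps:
-183/O + 2144/(-2562) = -183/(-389) + 2144/(-2562) = -183*(-1/389) + 2144*(-1/2562) = 183/389 - 1072/1281 = -182585/498309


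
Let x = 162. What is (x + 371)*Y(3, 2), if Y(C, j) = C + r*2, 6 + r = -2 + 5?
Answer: -1599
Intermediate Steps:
r = -3 (r = -6 + (-2 + 5) = -6 + 3 = -3)
Y(C, j) = -6 + C (Y(C, j) = C - 3*2 = C - 6 = -6 + C)
(x + 371)*Y(3, 2) = (162 + 371)*(-6 + 3) = 533*(-3) = -1599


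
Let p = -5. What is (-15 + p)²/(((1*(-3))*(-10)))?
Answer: 40/3 ≈ 13.333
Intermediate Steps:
(-15 + p)²/(((1*(-3))*(-10))) = (-15 - 5)²/(((1*(-3))*(-10))) = (-20)²/((-3*(-10))) = 400/30 = 400*(1/30) = 40/3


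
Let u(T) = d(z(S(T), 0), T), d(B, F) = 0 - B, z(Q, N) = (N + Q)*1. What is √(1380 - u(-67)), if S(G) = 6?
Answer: 3*√154 ≈ 37.229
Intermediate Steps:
z(Q, N) = N + Q
d(B, F) = -B
u(T) = -6 (u(T) = -(0 + 6) = -1*6 = -6)
√(1380 - u(-67)) = √(1380 - 1*(-6)) = √(1380 + 6) = √1386 = 3*√154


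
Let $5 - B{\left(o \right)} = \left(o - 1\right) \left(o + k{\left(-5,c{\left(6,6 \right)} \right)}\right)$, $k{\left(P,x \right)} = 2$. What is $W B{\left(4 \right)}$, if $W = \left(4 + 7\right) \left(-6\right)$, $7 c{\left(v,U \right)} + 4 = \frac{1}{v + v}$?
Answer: $858$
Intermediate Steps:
$c{\left(v,U \right)} = - \frac{4}{7} + \frac{1}{14 v}$ ($c{\left(v,U \right)} = - \frac{4}{7} + \frac{1}{7 \left(v + v\right)} = - \frac{4}{7} + \frac{1}{7 \cdot 2 v} = - \frac{4}{7} + \frac{\frac{1}{2} \frac{1}{v}}{7} = - \frac{4}{7} + \frac{1}{14 v}$)
$W = -66$ ($W = 11 \left(-6\right) = -66$)
$B{\left(o \right)} = 5 - \left(-1 + o\right) \left(2 + o\right)$ ($B{\left(o \right)} = 5 - \left(o - 1\right) \left(o + 2\right) = 5 - \left(-1 + o\right) \left(2 + o\right)$)
$W B{\left(4 \right)} = - 66 \left(7 - 4 - 4^{2}\right) = - 66 \left(7 - 4 - 16\right) = \left(-66\right) \left(-13\right) = 858$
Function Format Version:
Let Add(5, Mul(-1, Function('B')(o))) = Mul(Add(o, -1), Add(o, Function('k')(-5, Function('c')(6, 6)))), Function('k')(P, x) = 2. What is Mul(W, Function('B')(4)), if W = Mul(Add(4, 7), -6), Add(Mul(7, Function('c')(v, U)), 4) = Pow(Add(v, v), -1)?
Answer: 858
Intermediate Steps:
Function('c')(v, U) = Add(Rational(-4, 7), Mul(Rational(1, 14), Pow(v, -1))) (Function('c')(v, U) = Add(Rational(-4, 7), Mul(Rational(1, 7), Pow(Add(v, v), -1))) = Add(Rational(-4, 7), Mul(Rational(1, 7), Pow(Mul(2, v), -1))) = Add(Rational(-4, 7), Mul(Rational(1, 7), Mul(Rational(1, 2), Pow(v, -1)))) = Add(Rational(-4, 7), Mul(Rational(1, 14), Pow(v, -1))))
W = -66 (W = Mul(11, -6) = -66)
Function('B')(o) = Add(5, Mul(-1, Add(-1, o), Add(2, o))) (Function('B')(o) = Add(5, Mul(-1, Mul(Add(o, -1), Add(o, 2)))) = Add(5, Mul(-1, Mul(Add(-1, o), Add(2, o)))) = Add(5, Mul(-1, Add(-1, o), Add(2, o))))
Mul(W, Function('B')(4)) = Mul(-66, Add(7, Mul(-1, 4), Mul(-1, Pow(4, 2)))) = Mul(-66, Add(7, -4, Mul(-1, 16))) = Mul(-66, Add(7, -4, -16)) = Mul(-66, -13) = 858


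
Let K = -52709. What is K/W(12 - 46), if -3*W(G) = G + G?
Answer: -158127/68 ≈ -2325.4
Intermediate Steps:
W(G) = -2*G/3 (W(G) = -(G + G)/3 = -2*G/3)
K/W(12 - 46) = -52709*(-3/(2*(12 - 46))) = -52709/((-2/3*(-34))) = -52709/68/3 = -52709*3/68 = -158127/68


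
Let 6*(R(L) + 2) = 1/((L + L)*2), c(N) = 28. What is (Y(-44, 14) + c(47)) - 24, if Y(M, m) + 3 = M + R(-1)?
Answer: -1081/24 ≈ -45.042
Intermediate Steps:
R(L) = -2 + 1/(24*L) (R(L) = -2 + 1/(6*(((L + L)*2))) = -2 + 1/(6*(((2*L)*2))) = -2 + 1/(6*((4*L))) = -2 + (1/(4*L))/6 = -2 + 1/(24*L))
Y(M, m) = -121/24 + M (Y(M, m) = -3 + (M + (-2 + (1/24)/(-1))) = -3 + (M + (-2 + (1/24)*(-1))) = -3 + (M + (-2 - 1/24)) = -3 + (M - 49/24) = -3 + (-49/24 + M) = -121/24 + M)
(Y(-44, 14) + c(47)) - 24 = ((-121/24 - 44) + 28) - 24 = (-1177/24 + 28) - 24 = -505/24 - 24 = -1081/24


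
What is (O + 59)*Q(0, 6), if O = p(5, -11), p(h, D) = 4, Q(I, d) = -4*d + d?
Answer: -1134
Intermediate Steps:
Q(I, d) = -3*d
O = 4
(O + 59)*Q(0, 6) = (4 + 59)*(-3*6) = 63*(-18) = -1134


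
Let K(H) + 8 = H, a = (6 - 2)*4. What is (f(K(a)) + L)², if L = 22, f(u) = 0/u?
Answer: 484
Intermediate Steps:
a = 16 (a = 4*4 = 16)
K(H) = -8 + H
f(u) = 0
(f(K(a)) + L)² = (0 + 22)² = 22² = 484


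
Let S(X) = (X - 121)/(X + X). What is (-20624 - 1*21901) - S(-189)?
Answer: -8037380/189 ≈ -42526.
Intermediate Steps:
S(X) = (-121 + X)/(2*X) (S(X) = (-121 + X)/((2*X)) = (-121 + X)*(1/(2*X)) = (-121 + X)/(2*X))
(-20624 - 1*21901) - S(-189) = (-20624 - 1*21901) - (-121 - 189)/(2*(-189)) = (-20624 - 21901) - (-1)*(-310)/(2*189) = -42525 - 1*155/189 = -42525 - 155/189 = -8037380/189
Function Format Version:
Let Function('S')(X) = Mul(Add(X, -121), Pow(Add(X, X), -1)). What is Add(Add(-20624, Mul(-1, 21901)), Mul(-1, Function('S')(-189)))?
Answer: Rational(-8037380, 189) ≈ -42526.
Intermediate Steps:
Function('S')(X) = Mul(Rational(1, 2), Pow(X, -1), Add(-121, X)) (Function('S')(X) = Mul(Add(-121, X), Pow(Mul(2, X), -1)) = Mul(Add(-121, X), Mul(Rational(1, 2), Pow(X, -1))) = Mul(Rational(1, 2), Pow(X, -1), Add(-121, X)))
Add(Add(-20624, Mul(-1, 21901)), Mul(-1, Function('S')(-189))) = Add(Add(-20624, Mul(-1, 21901)), Mul(-1, Mul(Rational(1, 2), Pow(-189, -1), Add(-121, -189)))) = Add(Add(-20624, -21901), Mul(-1, Mul(Rational(1, 2), Rational(-1, 189), -310))) = Add(-42525, Mul(-1, Rational(155, 189))) = Add(-42525, Rational(-155, 189)) = Rational(-8037380, 189)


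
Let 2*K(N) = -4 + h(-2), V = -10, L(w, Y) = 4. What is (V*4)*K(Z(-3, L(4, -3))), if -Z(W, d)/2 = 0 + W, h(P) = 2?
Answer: 40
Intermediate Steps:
Z(W, d) = -2*W (Z(W, d) = -2*(0 + W) = -2*W)
K(N) = -1 (K(N) = (-4 + 2)/2 = (½)*(-2) = -1)
(V*4)*K(Z(-3, L(4, -3))) = -10*4*(-1) = -40*(-1) = 40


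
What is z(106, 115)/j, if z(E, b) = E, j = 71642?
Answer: 53/35821 ≈ 0.0014796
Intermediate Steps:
z(106, 115)/j = 106/71642 = 106*(1/71642) = 53/35821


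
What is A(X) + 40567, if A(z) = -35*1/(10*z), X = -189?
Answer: 2190619/54 ≈ 40567.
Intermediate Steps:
A(z) = -7/(2*z)
A(X) + 40567 = -7/2/(-189) + 40567 = -7/2*(-1/189) + 40567 = 1/54 + 40567 = 2190619/54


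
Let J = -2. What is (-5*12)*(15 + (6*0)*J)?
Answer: -900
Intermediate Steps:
(-5*12)*(15 + (6*0)*J) = (-5*12)*(15 + (6*0)*(-2)) = -60*(15 + 0*(-2)) = -60*(15 + 0) = -60*15 = -900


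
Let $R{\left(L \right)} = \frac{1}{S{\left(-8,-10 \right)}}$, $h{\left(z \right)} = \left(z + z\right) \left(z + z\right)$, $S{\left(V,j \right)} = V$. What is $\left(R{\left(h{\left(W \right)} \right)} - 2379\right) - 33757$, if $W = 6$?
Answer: $- \frac{289089}{8} \approx -36136.0$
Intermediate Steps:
$h{\left(z \right)} = 4 z^{2}$ ($h{\left(z \right)} = 2 z 2 z = 4 z^{2}$)
$R{\left(L \right)} = - \frac{1}{8}$ ($R{\left(L \right)} = \frac{1}{-8} = - \frac{1}{8}$)
$\left(R{\left(h{\left(W \right)} \right)} - 2379\right) - 33757 = \left(- \frac{1}{8} - 2379\right) - 33757 = - \frac{19033}{8} - 33757 = - \frac{289089}{8}$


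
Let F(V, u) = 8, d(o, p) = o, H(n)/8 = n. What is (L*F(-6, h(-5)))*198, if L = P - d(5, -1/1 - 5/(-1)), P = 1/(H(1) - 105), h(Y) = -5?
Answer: -769824/97 ≈ -7936.3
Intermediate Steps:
H(n) = 8*n
P = -1/97 (P = 1/(8*1 - 105) = 1/(8 - 105) = 1/(-97) = -1/97 ≈ -0.010309)
L = -486/97 (L = -1/97 - 1*5 = -1/97 - 5 = -486/97 ≈ -5.0103)
(L*F(-6, h(-5)))*198 = -486/97*8*198 = -3888/97*198 = -769824/97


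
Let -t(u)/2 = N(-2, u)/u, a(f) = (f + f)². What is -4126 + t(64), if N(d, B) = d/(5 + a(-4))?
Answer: -4555103/1104 ≈ -4126.0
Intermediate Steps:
a(f) = 4*f² (a(f) = (2*f)² = 4*f²)
N(d, B) = d/69 (N(d, B) = d/(5 + 4*(-4)²) = d/(5 + 4*16) = d/(5 + 64) = d/69)
t(u) = 4/(69*u) (t(u) = -2*(1/69)*(-2)/u = -(-4)/(69*u) = 4/(69*u))
-4126 + t(64) = -4126 + (4/69)/64 = -4126 + (4/69)*(1/64) = -4126 + 1/1104 = -4555103/1104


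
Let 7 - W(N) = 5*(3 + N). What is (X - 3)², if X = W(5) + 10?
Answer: 676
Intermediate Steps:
W(N) = -8 - 5*N (W(N) = 7 - 5*(3 + N) = 7 - (15 + 5*N) = 7 + (-15 - 5*N) = -8 - 5*N)
X = -23 (X = (-8 - 5*5) + 10 = (-8 - 25) + 10 = -33 + 10 = -23)
(X - 3)² = (-23 - 3)² = (-26)² = 676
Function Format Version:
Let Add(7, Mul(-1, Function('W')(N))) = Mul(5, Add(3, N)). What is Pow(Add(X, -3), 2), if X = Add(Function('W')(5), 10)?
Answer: 676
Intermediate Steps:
Function('W')(N) = Add(-8, Mul(-5, N)) (Function('W')(N) = Add(7, Mul(-1, Mul(5, Add(3, N)))) = Add(7, Mul(-1, Add(15, Mul(5, N)))) = Add(7, Add(-15, Mul(-5, N))) = Add(-8, Mul(-5, N)))
X = -23 (X = Add(Add(-8, Mul(-5, 5)), 10) = Add(Add(-8, -25), 10) = Add(-33, 10) = -23)
Pow(Add(X, -3), 2) = Pow(Add(-23, -3), 2) = Pow(-26, 2) = 676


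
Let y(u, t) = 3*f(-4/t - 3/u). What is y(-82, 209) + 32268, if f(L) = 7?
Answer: 32289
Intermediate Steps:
y(u, t) = 21 (y(u, t) = 3*7 = 21)
y(-82, 209) + 32268 = 21 + 32268 = 32289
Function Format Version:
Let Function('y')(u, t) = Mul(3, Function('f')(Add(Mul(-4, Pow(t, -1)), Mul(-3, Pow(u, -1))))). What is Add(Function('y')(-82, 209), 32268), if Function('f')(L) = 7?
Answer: 32289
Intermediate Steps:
Function('y')(u, t) = 21 (Function('y')(u, t) = Mul(3, 7) = 21)
Add(Function('y')(-82, 209), 32268) = Add(21, 32268) = 32289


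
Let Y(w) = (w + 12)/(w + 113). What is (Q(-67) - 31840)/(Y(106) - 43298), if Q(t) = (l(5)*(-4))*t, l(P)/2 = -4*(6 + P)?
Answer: 379308/296317 ≈ 1.2801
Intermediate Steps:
l(P) = -48 - 8*P (l(P) = 2*(-4*(6 + P)) = 2*(-24 - 4*P) = -48 - 8*P)
Q(t) = 352*t (Q(t) = ((-48 - 8*5)*(-4))*t = ((-48 - 40)*(-4))*t = (-88*(-4))*t = 352*t)
Y(w) = (12 + w)/(113 + w)
(Q(-67) - 31840)/(Y(106) - 43298) = (352*(-67) - 31840)/((12 + 106)/(113 + 106) - 43298) = (-23584 - 31840)/(118/219 - 43298) = -55424/((1/219)*118 - 43298) = -55424/(118/219 - 43298) = -55424/(-9482144/219) = -55424*(-219/9482144) = 379308/296317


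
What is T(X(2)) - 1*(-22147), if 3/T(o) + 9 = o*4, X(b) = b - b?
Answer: 66440/3 ≈ 22147.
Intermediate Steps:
X(b) = 0
T(o) = 3/(-9 + 4*o) (T(o) = 3/(-9 + o*4) = 3/(-9 + 4*o))
T(X(2)) - 1*(-22147) = 3/(-9 + 4*0) - 1*(-22147) = 3/(-9 + 0) + 22147 = 3/(-9) + 22147 = 3*(-⅑) + 22147 = -⅓ + 22147 = 66440/3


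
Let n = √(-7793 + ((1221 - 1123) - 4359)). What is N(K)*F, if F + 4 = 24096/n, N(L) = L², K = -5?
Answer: -100 - 100400*I*√246/287 ≈ -100.0 - 5486.8*I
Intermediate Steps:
n = 7*I*√246 (n = √(-7793 + (98 - 4359)) = √(-7793 - 4261) = √(-12054) = 7*I*√246 ≈ 109.79*I)
F = -4 - 4016*I*√246/287 (F = -4 + 24096/((7*I*√246)) = -4 + 24096*(-I*√246/1722) = -4 - 4016*I*√246/287 ≈ -4.0 - 219.47*I)
N(K)*F = (-5)²*(-4 - 4016*I*√246/287) = 25*(-4 - 4016*I*√246/287) = -100 - 100400*I*√246/287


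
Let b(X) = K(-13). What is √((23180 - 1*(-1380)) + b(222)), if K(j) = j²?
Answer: √24729 ≈ 157.25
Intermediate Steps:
b(X) = 169 (b(X) = (-13)² = 169)
√((23180 - 1*(-1380)) + b(222)) = √((23180 - 1*(-1380)) + 169) = √((23180 + 1380) + 169) = √(24560 + 169) = √24729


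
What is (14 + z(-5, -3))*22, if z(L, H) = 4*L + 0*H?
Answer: -132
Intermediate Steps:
z(L, H) = 4*L (z(L, H) = 4*L + 0 = 4*L)
(14 + z(-5, -3))*22 = (14 + 4*(-5))*22 = (14 - 20)*22 = -6*22 = -132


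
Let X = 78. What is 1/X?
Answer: 1/78 ≈ 0.012821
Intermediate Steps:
1/X = 1/78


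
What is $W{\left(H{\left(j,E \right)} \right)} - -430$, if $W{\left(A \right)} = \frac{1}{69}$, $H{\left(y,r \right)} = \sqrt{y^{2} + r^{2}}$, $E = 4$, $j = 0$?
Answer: $\frac{29671}{69} \approx 430.01$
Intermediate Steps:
$H{\left(y,r \right)} = \sqrt{r^{2} + y^{2}}$
$W{\left(A \right)} = \frac{1}{69}$
$W{\left(H{\left(j,E \right)} \right)} - -430 = \frac{1}{69} - -430 = \frac{1}{69} + 430 = \frac{29671}{69}$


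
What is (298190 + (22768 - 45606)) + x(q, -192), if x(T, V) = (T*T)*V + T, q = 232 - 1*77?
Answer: -4337293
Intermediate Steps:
q = 155 (q = 232 - 77 = 155)
x(T, V) = T + V*T² (x(T, V) = T²*V + T = V*T² + T = T + V*T²)
(298190 + (22768 - 45606)) + x(q, -192) = (298190 + (22768 - 45606)) + 155*(1 + 155*(-192)) = (298190 - 22838) + 155*(1 - 29760) = 275352 + 155*(-29759) = 275352 - 4612645 = -4337293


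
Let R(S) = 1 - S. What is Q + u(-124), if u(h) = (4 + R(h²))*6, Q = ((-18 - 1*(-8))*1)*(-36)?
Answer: -91866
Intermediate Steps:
Q = 360 (Q = ((-18 + 8)*1)*(-36) = -10*1*(-36) = -10*(-36) = 360)
u(h) = 30 - 6*h² (u(h) = (4 + (1 - h²))*6 = (5 - h²)*6 = 30 - 6*h²)
Q + u(-124) = 360 + (30 - 6*(-124)²) = 360 + (30 - 6*15376) = 360 + (30 - 92256) = 360 - 92226 = -91866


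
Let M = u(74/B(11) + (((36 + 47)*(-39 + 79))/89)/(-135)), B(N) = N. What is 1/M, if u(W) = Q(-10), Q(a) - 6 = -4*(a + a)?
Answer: 1/86 ≈ 0.011628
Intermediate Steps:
Q(a) = 6 - 8*a (Q(a) = 6 - 4*(a + a) = 6 - 8*a)
u(W) = 86 (u(W) = 6 - 8*(-10) = 6 + 80 = 86)
M = 86
1/M = 1/86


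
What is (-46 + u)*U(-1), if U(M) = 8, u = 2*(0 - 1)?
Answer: -384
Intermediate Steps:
u = -2 (u = 2*(-1) = -2)
(-46 + u)*U(-1) = (-46 - 2)*8 = -48*8 = -384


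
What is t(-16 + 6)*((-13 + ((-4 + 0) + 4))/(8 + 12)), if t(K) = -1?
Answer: 13/20 ≈ 0.65000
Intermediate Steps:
t(-16 + 6)*((-13 + ((-4 + 0) + 4))/(8 + 12)) = -(-13 + ((-4 + 0) + 4))/(8 + 12) = -(-13 + (-4 + 4))/20 = -(-13 + 0)/20 = -(-13)/20 = -1*(-13/20) = 13/20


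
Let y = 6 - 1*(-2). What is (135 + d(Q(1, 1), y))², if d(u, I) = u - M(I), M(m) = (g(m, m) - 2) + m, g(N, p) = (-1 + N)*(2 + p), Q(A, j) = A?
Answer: 3600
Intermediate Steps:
M(m) = -4 + m² + 2*m (M(m) = ((-2 - m + 2*m + m*m) - 2) + m = ((-2 - m + 2*m + m²) - 2) + m = ((-2 + m + m²) - 2) + m = (-4 + m + m²) + m = -4 + m² + 2*m)
y = 8 (y = 6 + 2 = 8)
d(u, I) = 4 + u - I² - 2*I (d(u, I) = u - (-4 + I² + 2*I) = u + (4 - I² - 2*I) = 4 + u - I² - 2*I)
(135 + d(Q(1, 1), y))² = (135 + (4 + 1 - 1*8² - 2*8))² = (135 + (4 + 1 - 1*64 - 16))² = (135 + (4 + 1 - 64 - 16))² = (135 - 75)² = 60² = 3600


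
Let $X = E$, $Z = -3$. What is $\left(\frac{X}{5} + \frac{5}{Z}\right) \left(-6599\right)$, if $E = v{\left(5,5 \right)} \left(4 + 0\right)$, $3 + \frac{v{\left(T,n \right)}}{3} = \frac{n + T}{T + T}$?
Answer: $\frac{640103}{15} \approx 42674.0$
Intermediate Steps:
$v{\left(T,n \right)} = -9 + \frac{3 \left(T + n\right)}{2 T}$ ($v{\left(T,n \right)} = -9 + 3 \frac{n + T}{T + T} = -9 + 3 \frac{T + n}{2 T} = -9 + \frac{3 \left(T + n\right)}{2 T}$)
$E = -24$ ($E = \frac{3 \left(5 - 25\right)}{2 \cdot 5} \left(4 + 0\right) = \frac{3}{2} \cdot \frac{1}{5} \left(5 - 25\right) 4 = \frac{3}{2} \cdot \frac{1}{5} \left(-20\right) 4 = \left(-6\right) 4 = -24$)
$X = -24$
$\left(\frac{X}{5} + \frac{5}{Z}\right) \left(-6599\right) = \left(- \frac{24}{5} + \frac{5}{-3}\right) \left(-6599\right) = \left(\left(-24\right) \frac{1}{5} + 5 \left(- \frac{1}{3}\right)\right) \left(-6599\right) = \left(- \frac{24}{5} - \frac{5}{3}\right) \left(-6599\right) = \left(- \frac{97}{15}\right) \left(-6599\right) = \frac{640103}{15}$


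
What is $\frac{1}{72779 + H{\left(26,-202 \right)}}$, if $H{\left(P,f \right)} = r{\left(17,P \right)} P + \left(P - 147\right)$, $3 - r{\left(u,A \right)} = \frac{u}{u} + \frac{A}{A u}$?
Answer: $\frac{17}{1236044} \approx 1.3754 \cdot 10^{-5}$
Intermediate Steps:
$r{\left(u,A \right)} = 2 - \frac{1}{u}$ ($r{\left(u,A \right)} = 3 - \left(\frac{u}{u} + \frac{A}{A u}\right) = 3 - \left(1 + A \frac{1}{A u}\right) = 3 - \left(1 + \frac{1}{u}\right) = 2 - \frac{1}{u}$)
$H{\left(P,f \right)} = -147 + \frac{50 P}{17}$ ($H{\left(P,f \right)} = \left(2 - \frac{1}{17}\right) P + \left(P - 147\right) = \left(2 - \frac{1}{17}\right) P + \left(-147 + P\right) = \frac{33 P}{17} + \left(-147 + P\right) = -147 + \frac{50 P}{17}$)
$\frac{1}{72779 + H{\left(26,-202 \right)}} = \frac{1}{72779 + \left(-147 + \frac{50}{17} \cdot 26\right)} = \frac{1}{72779 + \left(-147 + \frac{1300}{17}\right)} = \frac{1}{72779 - \frac{1199}{17}} = \frac{1}{\frac{1236044}{17}} = \frac{17}{1236044}$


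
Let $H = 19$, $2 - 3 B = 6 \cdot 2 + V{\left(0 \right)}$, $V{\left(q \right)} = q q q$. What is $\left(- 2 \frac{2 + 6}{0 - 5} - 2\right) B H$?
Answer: $-76$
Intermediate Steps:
$V{\left(q \right)} = q^{3}$ ($V{\left(q \right)} = q^{2} q = q^{3}$)
$B = - \frac{10}{3}$ ($B = \frac{2}{3} - \frac{6 \cdot 2 + 0^{3}}{3} = \frac{2}{3} - \frac{12 + 0}{3} = \frac{2}{3} - 4 = - \frac{10}{3} \approx -3.3333$)
$\left(- 2 \frac{2 + 6}{0 - 5} - 2\right) B H = \left(- 2 \frac{2 + 6}{0 - 5} - 2\right) \left(- \frac{10}{3}\right) 19 = \left(- 2 \frac{8}{-5} - 2\right) \left(- \frac{10}{3}\right) 19 = \left(- 2 \cdot 8 \left(- \frac{1}{5}\right) - 2\right) \left(- \frac{10}{3}\right) 19 = \left(\left(-2\right) \left(- \frac{8}{5}\right) - 2\right) \left(- \frac{10}{3}\right) 19 = \left(\frac{16}{5} - 2\right) \left(- \frac{10}{3}\right) 19 = \frac{6}{5} \left(- \frac{10}{3}\right) 19 = \left(-4\right) 19 = -76$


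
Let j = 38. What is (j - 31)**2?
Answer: 49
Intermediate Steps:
(j - 31)**2 = (38 - 31)**2 = 7**2 = 49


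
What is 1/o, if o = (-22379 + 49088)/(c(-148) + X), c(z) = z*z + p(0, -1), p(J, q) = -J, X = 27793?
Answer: 49697/26709 ≈ 1.8607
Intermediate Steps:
c(z) = z² (c(z) = z*z - 1*0 = z² + 0 = z²)
o = 26709/49697 (o = (-22379 + 49088)/((-148)² + 27793) = 26709/(21904 + 27793) = 26709/49697 ≈ 0.53744)
1/o = 1/(26709/49697) = 49697/26709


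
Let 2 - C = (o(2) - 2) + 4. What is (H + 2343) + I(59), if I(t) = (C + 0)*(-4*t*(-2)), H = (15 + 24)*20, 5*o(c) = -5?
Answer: 3595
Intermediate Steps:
o(c) = -1 (o(c) = (1/5)*(-5) = -1)
H = 780 (H = 39*20 = 780)
C = 1 (C = 2 - ((-1 - 2) + 4) = 2 - (-3 + 4) = 2 - 1*1 = 2 - 1 = 1)
I(t) = 8*t (I(t) = (1 + 0)*(-4*t*(-2)) = 1*(8*t) = 8*t)
(H + 2343) + I(59) = (780 + 2343) + 8*59 = 3123 + 472 = 3595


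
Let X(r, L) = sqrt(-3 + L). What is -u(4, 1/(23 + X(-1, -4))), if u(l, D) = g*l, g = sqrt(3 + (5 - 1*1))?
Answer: -4*sqrt(7) ≈ -10.583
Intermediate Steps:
g = sqrt(7) (g = sqrt(3 + (5 - 1)) = sqrt(3 + 4) = sqrt(7) ≈ 2.6458)
u(l, D) = l*sqrt(7) (u(l, D) = sqrt(7)*l = l*sqrt(7))
-u(4, 1/(23 + X(-1, -4))) = -4*sqrt(7)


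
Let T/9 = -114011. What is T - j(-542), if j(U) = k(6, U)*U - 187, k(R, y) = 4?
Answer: -1023744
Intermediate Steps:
T = -1026099 (T = 9*(-114011) = -1026099)
j(U) = -187 + 4*U (j(U) = 4*U - 187 = -187 + 4*U)
T - j(-542) = -1026099 - (-187 + 4*(-542)) = -1026099 - (-187 - 2168) = -1026099 - 1*(-2355) = -1026099 + 2355 = -1023744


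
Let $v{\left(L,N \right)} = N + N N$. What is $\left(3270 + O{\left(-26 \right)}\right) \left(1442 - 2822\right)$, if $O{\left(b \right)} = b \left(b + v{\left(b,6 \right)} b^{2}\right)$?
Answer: $1013259480$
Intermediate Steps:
$v{\left(L,N \right)} = N + N^{2}$
$O{\left(b \right)} = b \left(b + 42 b^{2}\right)$ ($O{\left(b \right)} = b \left(b + 6 \left(1 + 6\right) b^{2}\right) = b \left(b + 6 \cdot 7 b^{2}\right) = b \left(b + 42 b^{2}\right)$)
$\left(3270 + O{\left(-26 \right)}\right) \left(1442 - 2822\right) = \left(3270 + \left(-26\right)^{2} \left(1 + 42 \left(-26\right)\right)\right) \left(1442 - 2822\right) = \left(3270 + 676 \left(1 - 1092\right)\right) \left(-1380\right) = \left(3270 + 676 \left(-1091\right)\right) \left(-1380\right) = \left(3270 - 737516\right) \left(-1380\right) = \left(-734246\right) \left(-1380\right) = 1013259480$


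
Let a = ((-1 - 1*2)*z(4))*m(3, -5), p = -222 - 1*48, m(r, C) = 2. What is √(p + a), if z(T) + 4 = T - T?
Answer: I*√246 ≈ 15.684*I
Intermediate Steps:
z(T) = -4 (z(T) = -4 + (T - T) = -4 + 0 = -4)
p = -270 (p = -222 - 48 = -270)
a = 24 (a = ((-1 - 1*2)*(-4))*2 = ((-1 - 2)*(-4))*2 = -3*(-4)*2 = 12*2 = 24)
√(p + a) = √(-270 + 24) = √(-246) = I*√246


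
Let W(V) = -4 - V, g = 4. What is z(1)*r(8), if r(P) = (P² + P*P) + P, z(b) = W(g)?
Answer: -1088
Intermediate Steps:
z(b) = -8 (z(b) = -4 - 1*4 = -4 - 4 = -8)
r(P) = P + 2*P² (r(P) = (P² + P²) + P = 2*P² + P = P + 2*P²)
z(1)*r(8) = -64*(1 + 2*8) = -64*(1 + 16) = -64*17 = -8*136 = -1088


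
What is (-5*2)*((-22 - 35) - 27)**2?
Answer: -70560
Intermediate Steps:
(-5*2)*((-22 - 35) - 27)**2 = -10*(-57 - 27)**2 = -10*(-84)**2 = -10*7056 = -70560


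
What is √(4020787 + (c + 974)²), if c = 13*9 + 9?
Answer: √5230787 ≈ 2287.1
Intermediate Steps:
c = 126 (c = 117 + 9 = 126)
√(4020787 + (c + 974)²) = √(4020787 + (126 + 974)²) = √(4020787 + 1100²) = √(4020787 + 1210000) = √5230787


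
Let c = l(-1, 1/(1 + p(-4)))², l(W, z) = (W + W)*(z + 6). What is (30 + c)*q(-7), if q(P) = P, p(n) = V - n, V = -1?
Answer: -5215/4 ≈ -1303.8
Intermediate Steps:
p(n) = -1 - n
l(W, z) = 2*W*(6 + z) (l(W, z) = (2*W)*(6 + z) = 2*W*(6 + z))
c = 625/4 (c = (2*(-1)*(6 + 1/(1 + (-1 - 1*(-4)))))² = (2*(-1)*(6 + 1/(1 + (-1 + 4))))² = (2*(-1)*(6 + 1/(1 + 3)))² = (2*(-1)*(6 + 1/4))² = (2*(-1)*(6 + ¼))² = (2*(-1)*(25/4))² = (-25/2)² = 625/4 ≈ 156.25)
(30 + c)*q(-7) = (30 + 625/4)*(-7) = (745/4)*(-7) = -5215/4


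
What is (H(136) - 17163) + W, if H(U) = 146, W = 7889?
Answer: -9128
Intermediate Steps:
(H(136) - 17163) + W = (146 - 17163) + 7889 = -17017 + 7889 = -9128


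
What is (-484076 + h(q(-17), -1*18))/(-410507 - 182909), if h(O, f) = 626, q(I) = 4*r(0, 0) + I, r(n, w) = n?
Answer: 241725/296708 ≈ 0.81469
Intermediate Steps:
q(I) = I (q(I) = 4*0 + I = 0 + I = I)
(-484076 + h(q(-17), -1*18))/(-410507 - 182909) = (-484076 + 626)/(-410507 - 182909) = -483450/(-593416) = -483450*(-1/593416) = 241725/296708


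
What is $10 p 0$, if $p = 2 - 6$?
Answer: $0$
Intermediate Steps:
$p = -4$ ($p = 2 - 6 = -4$)
$10 p 0 = 10 \left(-4\right) 0 = \left(-40\right) 0 = 0$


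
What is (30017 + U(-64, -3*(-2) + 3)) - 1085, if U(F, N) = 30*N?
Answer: 29202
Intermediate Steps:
(30017 + U(-64, -3*(-2) + 3)) - 1085 = (30017 + 30*(-3*(-2) + 3)) - 1085 = (30017 + 30*(6 + 3)) - 1085 = (30017 + 30*9) - 1085 = (30017 + 270) - 1085 = 30287 - 1085 = 29202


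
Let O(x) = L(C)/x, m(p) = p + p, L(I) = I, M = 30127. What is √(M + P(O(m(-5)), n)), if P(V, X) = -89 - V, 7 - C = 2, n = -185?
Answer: √120154/2 ≈ 173.32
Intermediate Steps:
C = 5 (C = 7 - 1*2 = 7 - 2 = 5)
m(p) = 2*p
O(x) = 5/x
√(M + P(O(m(-5)), n)) = √(30127 + (-89 - 5/(2*(-5)))) = √(30127 + (-89 - 5/(-10))) = √(30127 + (-89 - 5*(-1)/10)) = √(30127 + (-89 - 1*(-½))) = √(30127 + (-89 + ½)) = √(30127 - 177/2) = √(60077/2) = √120154/2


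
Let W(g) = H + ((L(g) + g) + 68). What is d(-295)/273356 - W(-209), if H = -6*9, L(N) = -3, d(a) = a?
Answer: 54124193/273356 ≈ 198.00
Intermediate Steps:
H = -54
W(g) = 11 + g (W(g) = -54 + ((-3 + g) + 68) = -54 + (65 + g) = 11 + g)
d(-295)/273356 - W(-209) = -295/273356 - (11 - 209) = -295*1/273356 - 1*(-198) = -295/273356 + 198 = 54124193/273356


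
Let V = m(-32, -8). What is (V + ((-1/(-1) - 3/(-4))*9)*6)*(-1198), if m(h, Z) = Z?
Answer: -103627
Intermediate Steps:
V = -8
(V + ((-1/(-1) - 3/(-4))*9)*6)*(-1198) = (-8 + ((-1/(-1) - 3/(-4))*9)*6)*(-1198) = (-8 + ((-1*(-1) - 3*(-¼))*9)*6)*(-1198) = (-8 + ((1 + ¾)*9)*6)*(-1198) = (-8 + ((7/4)*9)*6)*(-1198) = (-8 + (63/4)*6)*(-1198) = (-8 + 189/2)*(-1198) = (173/2)*(-1198) = -103627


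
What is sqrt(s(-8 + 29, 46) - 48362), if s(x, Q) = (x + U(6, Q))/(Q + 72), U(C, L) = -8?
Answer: I*sqrt(673390954)/118 ≈ 219.91*I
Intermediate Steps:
s(x, Q) = (-8 + x)/(72 + Q) (s(x, Q) = (x - 8)/(Q + 72) = (-8 + x)/(72 + Q))
sqrt(s(-8 + 29, 46) - 48362) = sqrt((-8 + (-8 + 29))/(72 + 46) - 48362) = sqrt((-8 + 21)/118 - 48362) = sqrt((1/118)*13 - 48362) = sqrt(13/118 - 48362) = sqrt(-5706703/118) = I*sqrt(673390954)/118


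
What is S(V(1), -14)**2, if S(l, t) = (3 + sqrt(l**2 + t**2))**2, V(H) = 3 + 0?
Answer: (3 + sqrt(205))**4 ≈ 89944.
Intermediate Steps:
V(H) = 3
S(V(1), -14)**2 = ((3 + sqrt(3**2 + (-14)**2))**2)**2 = ((3 + sqrt(9 + 196))**2)**2 = ((3 + sqrt(205))**2)**2 = (3 + sqrt(205))**4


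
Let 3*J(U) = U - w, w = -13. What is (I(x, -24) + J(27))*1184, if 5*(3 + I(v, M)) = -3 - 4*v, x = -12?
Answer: 68672/3 ≈ 22891.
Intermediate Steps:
I(v, M) = -18/5 - 4*v/5 (I(v, M) = -3 + (-3 - 4*v)/5 = -3 + (-⅗ - 4*v/5) = -18/5 - 4*v/5)
J(U) = 13/3 + U/3 (J(U) = (U - 1*(-13))/3 = (U + 13)/3 = (13 + U)/3 = 13/3 + U/3)
(I(x, -24) + J(27))*1184 = ((-18/5 - ⅘*(-12)) + (13/3 + (⅓)*27))*1184 = ((-18/5 + 48/5) + (13/3 + 9))*1184 = (6 + 40/3)*1184 = (58/3)*1184 = 68672/3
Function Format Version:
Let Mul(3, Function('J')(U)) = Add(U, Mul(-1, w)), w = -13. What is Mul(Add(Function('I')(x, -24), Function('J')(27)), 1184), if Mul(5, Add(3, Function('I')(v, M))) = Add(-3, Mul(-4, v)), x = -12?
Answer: Rational(68672, 3) ≈ 22891.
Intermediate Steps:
Function('I')(v, M) = Add(Rational(-18, 5), Mul(Rational(-4, 5), v)) (Function('I')(v, M) = Add(-3, Mul(Rational(1, 5), Add(-3, Mul(-4, v)))) = Add(-3, Add(Rational(-3, 5), Mul(Rational(-4, 5), v))) = Add(Rational(-18, 5), Mul(Rational(-4, 5), v)))
Function('J')(U) = Add(Rational(13, 3), Mul(Rational(1, 3), U)) (Function('J')(U) = Mul(Rational(1, 3), Add(U, Mul(-1, -13))) = Mul(Rational(1, 3), Add(U, 13)) = Mul(Rational(1, 3), Add(13, U)) = Add(Rational(13, 3), Mul(Rational(1, 3), U)))
Mul(Add(Function('I')(x, -24), Function('J')(27)), 1184) = Mul(Add(Add(Rational(-18, 5), Mul(Rational(-4, 5), -12)), Add(Rational(13, 3), Mul(Rational(1, 3), 27))), 1184) = Mul(Add(Add(Rational(-18, 5), Rational(48, 5)), Add(Rational(13, 3), 9)), 1184) = Mul(Add(6, Rational(40, 3)), 1184) = Mul(Rational(58, 3), 1184) = Rational(68672, 3)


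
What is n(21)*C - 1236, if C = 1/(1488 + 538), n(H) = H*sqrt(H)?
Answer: -1236 + 21*sqrt(21)/2026 ≈ -1236.0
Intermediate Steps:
n(H) = H**(3/2)
C = 1/2026 ≈ 0.00049358
n(21)*C - 1236 = 21**(3/2)*(1/2026) - 1236 = (21*sqrt(21))*(1/2026) - 1236 = 21*sqrt(21)/2026 - 1236 = -1236 + 21*sqrt(21)/2026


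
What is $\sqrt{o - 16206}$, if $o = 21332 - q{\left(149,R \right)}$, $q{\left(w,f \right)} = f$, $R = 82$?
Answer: $2 \sqrt{1261} \approx 71.021$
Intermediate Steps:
$o = 21250$ ($o = 21332 - 82 = 21250$)
$\sqrt{o - 16206} = \sqrt{21250 - 16206} = \sqrt{5044} = 2 \sqrt{1261}$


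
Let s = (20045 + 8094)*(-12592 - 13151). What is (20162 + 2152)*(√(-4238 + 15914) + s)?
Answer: -16163866128978 + 44628*√2919 ≈ -1.6164e+13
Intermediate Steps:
s = -724382277 (s = 28139*(-25743) = -724382277)
(20162 + 2152)*(√(-4238 + 15914) + s) = (20162 + 2152)*(√(-4238 + 15914) - 724382277) = 22314*(√11676 - 724382277) = 22314*(2*√2919 - 724382277) = 22314*(-724382277 + 2*√2919) = -16163866128978 + 44628*√2919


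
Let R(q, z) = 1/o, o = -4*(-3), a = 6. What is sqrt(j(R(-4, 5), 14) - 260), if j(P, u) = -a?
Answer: I*sqrt(266) ≈ 16.31*I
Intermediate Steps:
o = 12
R(q, z) = 1/12
j(P, u) = -6 (j(P, u) = -1*6 = -6)
sqrt(j(R(-4, 5), 14) - 260) = sqrt(-6 - 260) = sqrt(-266) = I*sqrt(266)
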